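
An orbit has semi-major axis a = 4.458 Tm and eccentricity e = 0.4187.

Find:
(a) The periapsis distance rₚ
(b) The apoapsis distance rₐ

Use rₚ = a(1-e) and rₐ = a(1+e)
a = 4.458 Tm = 4.458 × 10^12 m
e = 0.4187:  1 − e = 0.5813,  1 + e = 1.4187
(a) rₚ = a(1 − e) = 4.458 × 10^12 m × 0.5813 = 2.59144 × 10^12 m ≈ 2.591 Tm
(b) rₐ = a(1 + e) = 4.458 × 10^12 m × 1.4187 = 6.32456 × 10^12 m ≈ 6.325 Tm

Final answer:
(a) rₚ = 2.591 Tm
(b) rₐ = 6.325 Tm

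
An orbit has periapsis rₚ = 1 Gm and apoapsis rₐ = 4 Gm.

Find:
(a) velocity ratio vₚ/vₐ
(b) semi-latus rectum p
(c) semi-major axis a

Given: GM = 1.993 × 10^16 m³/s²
rₚ = 1 Gm = 1 × 10^9 m
rₐ = 4 Gm = 4 × 10^9 m
GM = 1.993 × 10^16 m³/s²
a = (rₚ + rₐ)/2 = 2.5 × 10^9 m
e = (rₐ − rₚ)/(rₐ + rₚ) = (3 × 10^9) / (5 × 10^9) = 0.6
(a) vₚ/vₐ = rₐ/rₚ (angular momentum) = (4 × 10^9) / (1 × 10^9) = 4 ≈ 4
(b) 1 − e² = 0.64;  p = a(1 − e²) = 2.5 × 10^9 × 0.64 = 1.6 × 10^9 m ≈ 1.6 Gm
(c) a = 2.5 × 10^9 m ≈ 2.5 Gm

Final answer:
(a) velocity ratio vₚ/vₐ = 4
(b) semi-latus rectum p = 1.6 Gm
(c) semi-major axis a = 2.5 Gm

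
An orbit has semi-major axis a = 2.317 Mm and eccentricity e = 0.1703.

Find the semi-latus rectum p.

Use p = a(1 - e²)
a = 2.317 Mm = 2.317 × 10^6 m
e = 0.1703,  e² = 0.0290021,  1 − e² = 0.970998
p = a(1 − e²) = 2.317 × 10^6 m × 0.970998 = 2.2498 × 10^6 m ≈ 2.25 Mm

Final answer: p = 2.25 Mm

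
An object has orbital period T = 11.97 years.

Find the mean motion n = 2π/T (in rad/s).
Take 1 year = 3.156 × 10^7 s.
T = 11.97 years = 3.77773 × 10^8 s
n = 2π / (3.77773 × 10^8 s) = 1.66322 × 10^-8 rad/s ≈ 1.663 × 10^-8 rad/s

Final answer: n = 1.663 × 10^-8 rad/s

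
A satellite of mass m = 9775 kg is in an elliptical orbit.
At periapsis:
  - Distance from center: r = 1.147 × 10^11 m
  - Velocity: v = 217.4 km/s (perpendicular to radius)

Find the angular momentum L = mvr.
r = 1.147 × 10^11 m
v = 217.4 km/s = 217400 m/s
vr = 217400 × 1.147 × 10^11 = 2.49358 × 10^16 m²/s
L = m × vr = 9775 × 2.49358 × 10^16 = 2.43747 × 10^20 kg·m²/s ≈ 2.437 × 10^20 kg·m²/s

Final answer: L = 2.437 × 10^20 kg·m²/s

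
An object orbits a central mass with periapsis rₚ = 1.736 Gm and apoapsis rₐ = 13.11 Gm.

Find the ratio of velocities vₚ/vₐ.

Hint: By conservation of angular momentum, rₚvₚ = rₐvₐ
rₚ = 1.736 Gm = 1.736 × 10^9 m
rₐ = 13.11 Gm = 1.311 × 10^10 m
rₚvₚ = rₐvₐ  ⇒  vₚ/vₐ = rₐ/rₚ
vₚ/vₐ = (1.311 × 10^10) / (1.736 × 10^9) = 7.55184

Final answer: vₚ/vₐ = 7.552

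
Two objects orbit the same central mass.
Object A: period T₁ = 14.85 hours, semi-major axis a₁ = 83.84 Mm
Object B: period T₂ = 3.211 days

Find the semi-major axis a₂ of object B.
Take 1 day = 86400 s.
T₁ = 14.85 hours = 53460 s
T₂ = 3.211 days = 277430 s
a₁ = 83.84 Mm = 8.384 × 10^7 m
Kepler's third law: (T₂/T₁)² = (a₂/a₁)³  ⇒  a₂ = a₁ (T₂/T₁)^(2/3)
T₂/T₁ = 5.18949
(T₂/T₁)^(2/3) = 2.99744
a₂ = 8.384 × 10^7 m × 2.99744 = 2.51305 × 10^8 m ≈ 251.3 Mm

Final answer: a₂ = 251.3 Mm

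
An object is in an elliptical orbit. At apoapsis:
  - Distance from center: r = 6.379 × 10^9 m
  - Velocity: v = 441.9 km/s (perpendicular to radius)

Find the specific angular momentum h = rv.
r = 6.379 × 10^9 m
v = 441.9 km/s = 441900 m/s
h = rv = 6.379 × 10^9 × 441900 = 2.81888 × 10^15 m²/s ≈ 2.819 × 10^15 m²/s

Final answer: h = 2.819 × 10^15 m²/s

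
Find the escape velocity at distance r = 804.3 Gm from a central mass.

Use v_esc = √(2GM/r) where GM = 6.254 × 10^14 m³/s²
r = 804.3 Gm = 8.043 × 10^11 m
GM = 6.254 × 10^14 m³/s²
2GM/r = 2 × (6.254 × 10^14) / (8.043 × 10^11) = 1555.14 m²/s²
v_esc = √(2GM/r) = 39.4353 m/s ≈ 39.44 m/s

Final answer: 39.44 m/s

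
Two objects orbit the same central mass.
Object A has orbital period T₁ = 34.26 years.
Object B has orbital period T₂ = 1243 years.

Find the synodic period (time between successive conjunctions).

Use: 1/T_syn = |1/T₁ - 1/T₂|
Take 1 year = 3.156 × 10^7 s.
T₁ = 34.26 years = 1.08125 × 10^9 s
T₂ = 1243 years = 3.92291 × 10^10 s
1/T₁ = 9.24859 × 10^-10 s⁻¹
1/T₂ = 2.54913 × 10^-11 s⁻¹
|1/T₁ − 1/T₂| = 8.99368 × 10^-10 s⁻¹
T_syn = 1 / |1/T₁ − 1/T₂| = 1.11189 × 10^9 s ≈ 35.23 years

Final answer: T_syn = 35.23 years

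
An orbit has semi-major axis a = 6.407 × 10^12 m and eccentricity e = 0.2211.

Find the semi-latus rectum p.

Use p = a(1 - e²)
a = 6.407 × 10^12 m
e = 0.2211,  e² = 0.0488852,  1 − e² = 0.951115
p = a(1 − e²) = 6.407 × 10^12 m × 0.951115 = 6.09379 × 10^12 m ≈ 6.094 × 10^12 m

Final answer: p = 6.094 × 10^12 m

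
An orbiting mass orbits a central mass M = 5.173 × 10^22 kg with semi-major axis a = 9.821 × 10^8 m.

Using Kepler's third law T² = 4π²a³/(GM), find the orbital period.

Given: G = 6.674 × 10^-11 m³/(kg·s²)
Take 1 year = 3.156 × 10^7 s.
M = 5.173 × 10^22 kg
GM = G × M = 6.674 × 10^-11 × 5.173 × 10^22 = 3.45246 × 10^12 m³/s²
a = 9.821 × 10^8 m
a³ = 9.47255 × 10^26 m³
T = 2π √(a³/GM) = 2π √((9.47255 × 10^26) / (3.45246 × 10^12)) = 2π × 1.65642 × 10^7 s
T = 1.04076 × 10^8 s ≈ 3.298 years

Final answer: 3.298 years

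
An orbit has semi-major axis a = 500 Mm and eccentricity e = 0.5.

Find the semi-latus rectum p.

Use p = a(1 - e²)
a = 500 Mm = 5 × 10^8 m
e = 0.5,  e² = 0.25,  1 − e² = 0.75
p = a(1 − e²) = 5 × 10^8 m × 0.75 = 3.75 × 10^8 m ≈ 375 Mm

Final answer: p = 375 Mm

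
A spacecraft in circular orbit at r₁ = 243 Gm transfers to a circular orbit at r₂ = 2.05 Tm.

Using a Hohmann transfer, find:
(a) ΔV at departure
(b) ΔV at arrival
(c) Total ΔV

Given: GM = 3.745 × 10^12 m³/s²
r₁ = 243 Gm = 2.43 × 10^11 m
r₂ = 2.05 Tm = 2.05 × 10^12 m
GM = 3.745 × 10^12 m³/s²
Transfer ellipse: a_t = (r₁ + r₂)/2 = 1.1465 × 10^12 m
Circular speed at r₁: v₁ = √(GM/r₁) = 3.92575 m/s
Transfer speed at r₁ (periapsis): v₁ₜ = √(GM(2/r₁ − 1/a_t)) = 5.24944 m/s
(a) ΔV₁ = v₁ₜ − v₁ = 1.32369 m/s ≈ 1.324 m/s
Circular speed at r₂: v₂ = √(GM/r₂) = 1.3516 m/s
Transfer speed at r₂ (apoapsis): v₂ₜ = √(GM(2/r₂ − 1/a_t)) = 0.62225 m/s
(b) ΔV₂ = v₂ − v₂ₜ = 0.729352 m/s ≈ 0.7294 m/s
(c) ΔV_total = ΔV₁ + ΔV₂ = 2.05304 m/s ≈ 2.053 m/s

Final answer:
(a) ΔV₁ = 1.324 m/s
(b) ΔV₂ = 0.7294 m/s
(c) ΔV_total = 2.053 m/s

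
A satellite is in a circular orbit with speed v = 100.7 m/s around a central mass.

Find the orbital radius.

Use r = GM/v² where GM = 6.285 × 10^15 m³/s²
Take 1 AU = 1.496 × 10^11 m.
v = 100.7 m/s
GM = 6.285 × 10^15 m³/s²
v² = 10140.5 m²/s²
r = GM/v² = (6.285 × 10^15) / 10140.5 = 6.19793 × 10^11 m ≈ 4.143 AU

Final answer: 4.143 AU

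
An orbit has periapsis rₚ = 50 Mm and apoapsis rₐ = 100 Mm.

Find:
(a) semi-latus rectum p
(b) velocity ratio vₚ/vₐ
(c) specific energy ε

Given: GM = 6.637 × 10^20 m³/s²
rₚ = 50 Mm = 5 × 10^7 m
rₐ = 100 Mm = 1 × 10^8 m
GM = 6.637 × 10^20 m³/s²
a = (rₚ + rₐ)/2 = 7.5 × 10^7 m
e = (rₐ − rₚ)/(rₐ + rₚ) = (5 × 10^7) / (1.5 × 10^8) = 0.333333
(a) 1 − e² = 0.888889;  p = a(1 − e²) = 7.5 × 10^7 × 0.888889 = 6.66667 × 10^7 m ≈ 66.67 Mm
(b) vₚ/vₐ = rₐ/rₚ (angular momentum) = (1 × 10^8) / (5 × 10^7) = 2 ≈ 2
(c) 2a = 1.5 × 10^8 m;  ε = −GM/(2a) = -4.42467 × 10^12 J/kg ≈ -4425 GJ/kg

Final answer:
(a) semi-latus rectum p = 66.67 Mm
(b) velocity ratio vₚ/vₐ = 2
(c) specific energy ε = -4425 GJ/kg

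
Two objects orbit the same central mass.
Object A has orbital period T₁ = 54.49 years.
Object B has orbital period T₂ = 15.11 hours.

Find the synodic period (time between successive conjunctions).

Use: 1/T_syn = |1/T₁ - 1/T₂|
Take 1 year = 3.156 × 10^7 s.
T₁ = 54.49 years = 1.7197 × 10^9 s
T₂ = 15.11 hours = 54396 s
1/T₁ = 5.81495 × 10^-10 s⁻¹
1/T₂ = 1.83837 × 10^-5 s⁻¹
|1/T₁ − 1/T₂| = 1.83831 × 10^-5 s⁻¹
T_syn = 1 / |1/T₁ − 1/T₂| = 54397.7 s ≈ 15.11 hours

Final answer: T_syn = 15.11 hours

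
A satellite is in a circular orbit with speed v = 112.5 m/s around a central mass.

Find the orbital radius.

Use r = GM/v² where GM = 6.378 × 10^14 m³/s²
v = 112.5 m/s
GM = 6.378 × 10^14 m³/s²
v² = 12656.2 m²/s²
r = GM/v² = (6.378 × 10^14) / 12656.2 = 5.03941 × 10^10 m ≈ 50.39 Gm

Final answer: 50.39 Gm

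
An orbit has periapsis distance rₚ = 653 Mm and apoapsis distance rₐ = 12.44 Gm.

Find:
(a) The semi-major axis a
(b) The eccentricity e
rₚ = 653 Mm = 6.53 × 10^8 m
rₐ = 12.44 Gm = 1.244 × 10^10 m
(a) a = (rₚ + rₐ)/2 = 6.5465 × 10^9 m ≈ 6.546 Gm
(b) e = (rₐ − rₚ)/(rₐ + rₚ) = (1.1787 × 10^10) / (1.3093 × 10^10) = 0.900252

Final answer:
(a) a = 6.546 Gm
(b) e = 0.9003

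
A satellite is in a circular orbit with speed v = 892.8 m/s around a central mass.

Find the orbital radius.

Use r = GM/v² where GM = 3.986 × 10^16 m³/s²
v = 892.8 m/s
GM = 3.986 × 10^16 m³/s²
v² = 797092 m²/s²
r = GM/v² = (3.986 × 10^16) / 797092 = 5.00068 × 10^10 m ≈ 50.01 Gm

Final answer: 50.01 Gm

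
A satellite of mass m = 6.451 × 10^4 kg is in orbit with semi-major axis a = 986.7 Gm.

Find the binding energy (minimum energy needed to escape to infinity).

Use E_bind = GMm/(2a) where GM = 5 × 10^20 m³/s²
a = 986.7 Gm = 9.867 × 10^11 m
GM = 5 × 10^20 m³/s²
m = 6.451 × 10^4 kg
GMm = 5 × 10^20 × 64510 = 3.2255 × 10^25 m³·kg/s²
2a = 1.9734 × 10^12 m
E_bind = GMm/(2a) = 1.63449 × 10^13 J ≈ 16.34 TJ

Final answer: 16.34 TJ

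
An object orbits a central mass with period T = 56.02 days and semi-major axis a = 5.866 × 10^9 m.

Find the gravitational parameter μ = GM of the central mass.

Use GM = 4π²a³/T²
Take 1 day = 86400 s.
T = 56.02 days = 4.84013 × 10^6 s
a = 5.866 × 10^9 m
a³ = 2.01849 × 10^29 m³
T² = 2.34268 × 10^13 s²
GM = 4π² × (2.01849 × 10^29) / (2.34268 × 10^13) = 3.40151 × 10^17 m³/s²
GM ≈ 3.402 × 10^17 m³/s²

Final answer: GM = 3.402 × 10^17 m³/s²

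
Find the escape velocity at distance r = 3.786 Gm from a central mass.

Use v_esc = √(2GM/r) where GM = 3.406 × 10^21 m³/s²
r = 3.786 Gm = 3.786 × 10^9 m
GM = 3.406 × 10^21 m³/s²
2GM/r = 2 × (3.406 × 10^21) / (3.786 × 10^9) = 1.79926 × 10^12 m²/s²
v_esc = √(2GM/r) = 1.34137 × 10^6 m/s ≈ 1341 km/s

Final answer: 1341 km/s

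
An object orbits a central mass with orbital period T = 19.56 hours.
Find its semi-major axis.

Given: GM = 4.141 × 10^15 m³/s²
T = 19.56 hours = 70416 s
GM = 4.141 × 10^15 m³/s²
Kepler's third law: a³ = GM T² / (4π²)
T² = 4.95841 × 10^9 s²
a³ = (4.141 × 10^15) × (4.95841 × 10^9) / (4π²) = 5.20102 × 10^23 m³
a = (a³)^(1/3) = 8.04198 × 10^7 m ≈ 8.042 × 10^7 m

Final answer: 8.042 × 10^7 m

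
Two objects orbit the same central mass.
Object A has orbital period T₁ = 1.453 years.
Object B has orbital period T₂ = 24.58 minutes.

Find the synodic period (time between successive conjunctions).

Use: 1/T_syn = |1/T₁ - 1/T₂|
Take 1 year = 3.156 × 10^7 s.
T₁ = 1.453 years = 4.58567 × 10^7 s
T₂ = 24.58 minutes = 1474.8 s
1/T₁ = 2.18071 × 10^-8 s⁻¹
1/T₂ = 0.000678058 s⁻¹
|1/T₁ − 1/T₂| = 0.000678036 s⁻¹
T_syn = 1 / |1/T₁ − 1/T₂| = 1474.85 s ≈ 24.58 minutes

Final answer: T_syn = 24.58 minutes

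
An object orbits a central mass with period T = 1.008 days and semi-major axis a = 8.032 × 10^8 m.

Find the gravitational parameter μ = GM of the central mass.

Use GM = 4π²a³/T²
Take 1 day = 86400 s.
T = 1.008 days = 87091.2 s
a = 8.032 × 10^8 m
a³ = 5.18169 × 10^26 m³
T² = 7.58488 × 10^9 s²
GM = 4π² × (5.18169 × 10^26) / (7.58488 × 10^9) = 2.69701 × 10^18 m³/s²
GM ≈ 2.697 × 10^18 m³/s²

Final answer: GM = 2.697 × 10^18 m³/s²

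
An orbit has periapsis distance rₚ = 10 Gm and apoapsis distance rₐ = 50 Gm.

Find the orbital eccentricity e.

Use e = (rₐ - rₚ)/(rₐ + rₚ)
rₚ = 10 Gm = 1 × 10^10 m
rₐ = 50 Gm = 5 × 10^10 m
rₐ − rₚ = 4 × 10^10 m
rₐ + rₚ = 6 × 10^10 m
e = (rₐ − rₚ)/(rₐ + rₚ) = 0.666667

Final answer: e = 0.6667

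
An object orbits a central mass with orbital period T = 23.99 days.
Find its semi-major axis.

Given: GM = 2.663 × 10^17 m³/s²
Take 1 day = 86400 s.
T = 23.99 days = 2.07274 × 10^6 s
GM = 2.663 × 10^17 m³/s²
Kepler's third law: a³ = GM T² / (4π²)
T² = 4.29623 × 10^12 s²
a³ = (2.663 × 10^17) × (4.29623 × 10^12) / (4π²) = 2.89801 × 10^28 m³
a = (a³)^(1/3) = 3.07161 × 10^9 m ≈ 3.072 × 10^9 m

Final answer: 3.072 × 10^9 m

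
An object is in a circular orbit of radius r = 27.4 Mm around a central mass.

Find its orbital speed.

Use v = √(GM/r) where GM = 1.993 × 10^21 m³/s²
r = 27.4 Mm = 2.74 × 10^7 m
GM = 1.993 × 10^21 m³/s²
GM/r = (1.993 × 10^21) / (2.74 × 10^7) = 7.27372 × 10^13 m²/s²
v = √(GM/r) = 8.52861 × 10^6 m/s ≈ 8529 km/s

Final answer: 8529 km/s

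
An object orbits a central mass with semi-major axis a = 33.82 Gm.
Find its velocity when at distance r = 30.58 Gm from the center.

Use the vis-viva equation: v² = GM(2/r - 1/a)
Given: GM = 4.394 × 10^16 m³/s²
a = 33.82 Gm = 3.382 × 10^10 m
r = 30.58 Gm = 3.058 × 10^10 m
GM = 4.394 × 10^16 m³/s²
2/r − 1/a = 6.54022 × 10^-11 − 2.95683 × 10^-11 = 3.58339 × 10^-11 m⁻¹
v² = GM (2/r − 1/a) = 1.57454 × 10^6 m²/s²
v = 1254.81 m/s ≈ 1.255 km/s

Final answer: 1.255 km/s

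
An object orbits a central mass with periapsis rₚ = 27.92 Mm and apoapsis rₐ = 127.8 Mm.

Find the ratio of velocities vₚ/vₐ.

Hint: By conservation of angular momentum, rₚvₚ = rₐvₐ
rₚ = 27.92 Mm = 2.792 × 10^7 m
rₐ = 127.8 Mm = 1.278 × 10^8 m
rₚvₚ = rₐvₐ  ⇒  vₚ/vₐ = rₐ/rₚ
vₚ/vₐ = (1.278 × 10^8) / (2.792 × 10^7) = 4.57736

Final answer: vₚ/vₐ = 4.577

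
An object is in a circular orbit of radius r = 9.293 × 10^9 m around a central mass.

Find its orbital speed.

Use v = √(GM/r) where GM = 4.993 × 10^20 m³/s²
r = 9.293 × 10^9 m
GM = 4.993 × 10^20 m³/s²
GM/r = (4.993 × 10^20) / (9.293 × 10^9) = 5.37286 × 10^10 m²/s²
v = √(GM/r) = 231794 m/s ≈ 231.8 km/s

Final answer: 231.8 km/s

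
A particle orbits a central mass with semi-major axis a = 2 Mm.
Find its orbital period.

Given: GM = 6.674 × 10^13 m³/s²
a = 2 Mm = 2 × 10^6 m
GM = 6.674 × 10^13 m³/s²
a³ = 8 × 10^18 m³
T = 2π √(a³/GM) = 2π √((8 × 10^18) / (6.674 × 10^13)) = 2π × 346.22 s
T = 2175.36 s ≈ 36.26 minutes

Final answer: 36.26 minutes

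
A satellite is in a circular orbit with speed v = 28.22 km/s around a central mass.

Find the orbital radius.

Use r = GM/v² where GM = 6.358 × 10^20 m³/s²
v = 28.22 km/s = 28220 m/s
GM = 6.358 × 10^20 m³/s²
v² = 7.96368 × 10^8 m²/s²
r = GM/v² = (6.358 × 10^20) / (7.96368 × 10^8) = 7.98374 × 10^11 m ≈ 7.984 × 10^11 m

Final answer: 7.984 × 10^11 m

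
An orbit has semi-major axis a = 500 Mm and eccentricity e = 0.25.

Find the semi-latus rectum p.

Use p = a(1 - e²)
a = 500 Mm = 5 × 10^8 m
e = 0.25,  e² = 0.0625,  1 − e² = 0.9375
p = a(1 − e²) = 5 × 10^8 m × 0.9375 = 4.6875 × 10^8 m ≈ 468.8 Mm

Final answer: p = 468.8 Mm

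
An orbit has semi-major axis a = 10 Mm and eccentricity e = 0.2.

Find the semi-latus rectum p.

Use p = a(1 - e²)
a = 10 Mm = 1 × 10^7 m
e = 0.2,  e² = 0.04,  1 − e² = 0.96
p = a(1 − e²) = 1 × 10^7 m × 0.96 = 9.6 × 10^6 m ≈ 9.6 Mm

Final answer: p = 9.6 Mm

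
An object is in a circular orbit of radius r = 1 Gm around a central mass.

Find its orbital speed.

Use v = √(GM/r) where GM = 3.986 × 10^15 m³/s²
r = 1 Gm = 1 × 10^9 m
GM = 3.986 × 10^15 m³/s²
GM/r = (3.986 × 10^15) / (1 × 10^9) = 3.986 × 10^6 m²/s²
v = √(GM/r) = 1996.5 m/s ≈ 1.996 km/s

Final answer: 1.996 km/s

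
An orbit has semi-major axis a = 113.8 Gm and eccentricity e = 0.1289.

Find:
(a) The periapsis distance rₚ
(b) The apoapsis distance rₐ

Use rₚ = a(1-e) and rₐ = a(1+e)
a = 113.8 Gm = 1.138 × 10^11 m
e = 0.1289:  1 − e = 0.8711,  1 + e = 1.1289
(a) rₚ = a(1 − e) = 1.138 × 10^11 m × 0.8711 = 9.91312 × 10^10 m ≈ 99.13 Gm
(b) rₐ = a(1 + e) = 1.138 × 10^11 m × 1.1289 = 1.28469 × 10^11 m ≈ 128.5 Gm

Final answer:
(a) rₚ = 99.13 Gm
(b) rₐ = 128.5 Gm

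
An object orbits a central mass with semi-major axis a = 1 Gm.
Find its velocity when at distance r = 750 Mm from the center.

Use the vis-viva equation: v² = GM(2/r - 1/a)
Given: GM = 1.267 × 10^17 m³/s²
a = 1 Gm = 1 × 10^9 m
r = 750 Mm = 7.5 × 10^8 m
GM = 1.267 × 10^17 m³/s²
2/r − 1/a = 2.66667 × 10^-9 − 1 × 10^-9 = 1.66667 × 10^-9 m⁻¹
v² = GM (2/r − 1/a) = 2.11167 × 10^8 m²/s²
v = 14531.6 m/s ≈ 14.53 km/s

Final answer: 14.53 km/s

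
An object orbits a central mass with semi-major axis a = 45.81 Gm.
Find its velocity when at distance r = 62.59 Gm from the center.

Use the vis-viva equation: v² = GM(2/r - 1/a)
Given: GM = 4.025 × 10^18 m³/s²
a = 45.81 Gm = 4.581 × 10^10 m
r = 62.59 Gm = 6.259 × 10^10 m
GM = 4.025 × 10^18 m³/s²
2/r − 1/a = 3.1954 × 10^-11 − 2.18293 × 10^-11 = 1.01247 × 10^-11 m⁻¹
v² = GM (2/r − 1/a) = 4.07519 × 10^7 m²/s²
v = 6383.72 m/s ≈ 6.384 km/s

Final answer: 6.384 km/s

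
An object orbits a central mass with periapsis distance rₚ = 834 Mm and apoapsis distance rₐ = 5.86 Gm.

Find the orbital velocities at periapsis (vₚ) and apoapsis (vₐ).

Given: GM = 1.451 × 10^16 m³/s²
rₚ = 834 Mm = 8.34 × 10^8 m
rₐ = 5.86 Gm = 5.86 × 10^9 m
GM = 1.451 × 10^16 m³/s²
a = (rₚ + rₐ)/2 = 3.347 × 10^9 m
Vis-viva: v² = GM (2/r − 1/a)
vₚ² = 1.451 × 10^16 × (2.39808 × 10^-9 − 2.98775 × 10^-10) = 3.04609 × 10^7 m²/s²
vₚ = 5519.14 m/s ≈ 5.519 km/s
vₐ² = 1.451 × 10^16 × (3.41297 × 10^-10 − 2.98775 × 10^-10) = 616993 m²/s²
vₐ = 785.489 m/s ≈ 785.5 m/s

Final answer: vₚ = 5.519 km/s, vₐ = 785.5 m/s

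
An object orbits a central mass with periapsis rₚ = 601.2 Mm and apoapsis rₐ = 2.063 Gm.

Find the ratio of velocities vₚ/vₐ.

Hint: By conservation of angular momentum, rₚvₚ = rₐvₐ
rₚ = 601.2 Mm = 6.012 × 10^8 m
rₐ = 2.063 Gm = 2.063 × 10^9 m
rₚvₚ = rₐvₐ  ⇒  vₚ/vₐ = rₐ/rₚ
vₚ/vₐ = (2.063 × 10^9) / (6.012 × 10^8) = 3.43147

Final answer: vₚ/vₐ = 3.431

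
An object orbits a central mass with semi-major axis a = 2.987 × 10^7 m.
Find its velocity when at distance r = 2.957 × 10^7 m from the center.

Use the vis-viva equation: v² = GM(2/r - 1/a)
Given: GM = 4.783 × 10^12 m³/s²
a = 2.987 × 10^7 m
r = 2.957 × 10^7 m
GM = 4.783 × 10^12 m³/s²
2/r − 1/a = 6.76361 × 10^-8 − 3.34784 × 10^-8 = 3.41577 × 10^-8 m⁻¹
v² = GM (2/r − 1/a) = 163376 m²/s²
v = 404.198 m/s ≈ 404.2 m/s

Final answer: 404.2 m/s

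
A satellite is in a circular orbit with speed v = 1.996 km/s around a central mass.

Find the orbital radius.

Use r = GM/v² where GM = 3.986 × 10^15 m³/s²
v = 1.996 km/s = 1996 m/s
GM = 3.986 × 10^15 m³/s²
v² = 3.98402 × 10^6 m²/s²
r = GM/v² = (3.986 × 10^15) / (3.98402 × 10^6) = 1.0005 × 10^9 m ≈ 1 Gm

Final answer: 1 Gm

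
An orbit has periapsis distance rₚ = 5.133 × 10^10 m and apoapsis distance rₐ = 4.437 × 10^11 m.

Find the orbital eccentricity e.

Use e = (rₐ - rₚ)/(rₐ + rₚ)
rₚ = 5.133 × 10^10 m
rₐ = 4.437 × 10^11 m
rₐ − rₚ = 3.9237 × 10^11 m
rₐ + rₚ = 4.9503 × 10^11 m
e = (rₐ − rₚ)/(rₐ + rₚ) = 0.792619

Final answer: e = 0.7926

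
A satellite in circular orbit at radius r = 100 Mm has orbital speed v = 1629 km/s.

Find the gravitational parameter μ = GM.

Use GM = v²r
r = 100 Mm = 1 × 10^8 m
v = 1629 km/s = 1.629 × 10^6 m/s
v² = 2.65364 × 10^12 m²/s²
GM = v²r = 2.65364 × 10^12 × 1 × 10^8 = 2.65364 × 10^20 m³/s²
GM ≈ 2.654 × 10^20 m³/s²

Final answer: GM = 2.654 × 10^20 m³/s²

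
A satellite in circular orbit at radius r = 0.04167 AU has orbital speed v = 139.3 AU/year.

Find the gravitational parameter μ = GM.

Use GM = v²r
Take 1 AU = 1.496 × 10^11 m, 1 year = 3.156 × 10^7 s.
r = 0.04167 AU = 6.23383 × 10^9 m
v = 139.3 AU/year = 660307 m/s
v² = 4.36005 × 10^11 m²/s²
GM = v²r = 4.36005 × 10^11 × 6.23383 × 10^9 = 2.71798 × 10^21 m³/s²
GM ≈ 2.718 × 10^21 m³/s²

Final answer: GM = 2.718 × 10^21 m³/s²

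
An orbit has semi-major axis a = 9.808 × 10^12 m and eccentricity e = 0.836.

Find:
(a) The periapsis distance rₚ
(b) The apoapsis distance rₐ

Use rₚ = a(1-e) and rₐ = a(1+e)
a = 9.808 × 10^12 m
e = 0.836:  1 − e = 0.164,  1 + e = 1.836
(a) rₚ = a(1 − e) = 9.808 × 10^12 m × 0.164 = 1.60851 × 10^12 m ≈ 1.609 × 10^12 m
(b) rₐ = a(1 + e) = 9.808 × 10^12 m × 1.836 = 1.80075 × 10^13 m ≈ 1.801 × 10^13 m

Final answer:
(a) rₚ = 1.609 × 10^12 m
(b) rₐ = 1.801 × 10^13 m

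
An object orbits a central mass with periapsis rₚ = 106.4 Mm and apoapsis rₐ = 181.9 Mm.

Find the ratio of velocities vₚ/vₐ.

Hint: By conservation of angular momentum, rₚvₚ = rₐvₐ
rₚ = 106.4 Mm = 1.064 × 10^8 m
rₐ = 181.9 Mm = 1.819 × 10^8 m
rₚvₚ = rₐvₐ  ⇒  vₚ/vₐ = rₐ/rₚ
vₚ/vₐ = (1.819 × 10^8) / (1.064 × 10^8) = 1.70959

Final answer: vₚ/vₐ = 1.71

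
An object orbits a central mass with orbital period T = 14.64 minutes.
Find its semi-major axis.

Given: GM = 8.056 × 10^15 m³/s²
T = 14.64 minutes = 878.4 s
GM = 8.056 × 10^15 m³/s²
Kepler's third law: a³ = GM T² / (4π²)
T² = 771587 s²
a³ = (8.056 × 10^15) × 771587 / (4π²) = 1.57451 × 10^20 m³
a = (a³)^(1/3) = 5.39985 × 10^6 m ≈ 5.4 × 10^6 m

Final answer: 5.4 × 10^6 m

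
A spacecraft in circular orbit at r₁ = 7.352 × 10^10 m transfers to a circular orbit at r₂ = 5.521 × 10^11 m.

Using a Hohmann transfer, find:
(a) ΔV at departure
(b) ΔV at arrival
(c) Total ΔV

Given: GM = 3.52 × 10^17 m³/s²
r₁ = 7.352 × 10^10 m
r₂ = 5.521 × 10^11 m
GM = 3.52 × 10^17 m³/s²
Transfer ellipse: a_t = (r₁ + r₂)/2 = 3.1281 × 10^11 m
Circular speed at r₁: v₁ = √(GM/r₁) = 2188.11 m/s
Transfer speed at r₁ (periapsis): v₁ₜ = √(GM(2/r₁ − 1/a_t)) = 2906.95 m/s
(a) ΔV₁ = v₁ₜ − v₁ = 718.84 m/s ≈ 718.8 m/s
Circular speed at r₂: v₂ = √(GM/r₂) = 798.477 m/s
Transfer speed at r₂ (apoapsis): v₂ₜ = √(GM(2/r₂ − 1/a_t)) = 387.102 m/s
(b) ΔV₂ = v₂ − v₂ₜ = 411.376 m/s ≈ 411.4 m/s
(c) ΔV_total = ΔV₁ + ΔV₂ = 1130.22 m/s ≈ 1.13 km/s

Final answer:
(a) ΔV₁ = 718.8 m/s
(b) ΔV₂ = 411.4 m/s
(c) ΔV_total = 1.13 km/s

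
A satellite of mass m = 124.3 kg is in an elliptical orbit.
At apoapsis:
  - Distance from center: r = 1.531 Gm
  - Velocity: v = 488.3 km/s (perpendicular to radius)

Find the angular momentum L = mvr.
r = 1.531 Gm = 1.531 × 10^9 m
v = 488.3 km/s = 488300 m/s
vr = 488300 × 1.531 × 10^9 = 7.47587 × 10^14 m²/s
L = m × vr = 124.3 × 7.47587 × 10^14 = 9.29251 × 10^16 kg·m²/s ≈ 9.293 × 10^16 kg·m²/s

Final answer: L = 9.293 × 10^16 kg·m²/s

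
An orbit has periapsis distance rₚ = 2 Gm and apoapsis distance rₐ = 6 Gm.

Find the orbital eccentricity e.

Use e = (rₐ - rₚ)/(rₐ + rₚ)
rₚ = 2 Gm = 2 × 10^9 m
rₐ = 6 Gm = 6 × 10^9 m
rₐ − rₚ = 4 × 10^9 m
rₐ + rₚ = 8 × 10^9 m
e = (rₐ − rₚ)/(rₐ + rₚ) = 0.5

Final answer: e = 0.5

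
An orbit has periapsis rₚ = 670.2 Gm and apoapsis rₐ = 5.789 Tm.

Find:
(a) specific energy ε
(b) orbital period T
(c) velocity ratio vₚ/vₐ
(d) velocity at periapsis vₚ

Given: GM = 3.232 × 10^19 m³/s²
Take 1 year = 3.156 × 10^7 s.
rₚ = 670.2 Gm = 6.702 × 10^11 m
rₐ = 5.789 Tm = 5.789 × 10^12 m
GM = 3.232 × 10^19 m³/s²
a = (rₚ + rₐ)/2 = 3.2296 × 10^12 m
e = (rₐ − rₚ)/(rₐ + rₚ) = (5.1188 × 10^12) / (6.4592 × 10^12) = 0.792482
(a) 2a = 6.4592 × 10^12 m;  ε = −GM/(2a) = -5.00372 × 10^6 J/kg ≈ -5.004 MJ/kg
(b) a³ = 3.36857 × 10^37 m³;  T = 2π √(a³/GM) = 2π × 1.02091 × 10^9 s = 6.41457 × 10^9 s ≈ 203.2 years
(c) vₚ/vₐ = rₐ/rₚ (angular momentum) = (5.789 × 10^12) / (6.702 × 10^11) = 8.63772 ≈ 8.638
(d) vₚ² = GM (2/rₚ − 1/a) = 3.232 × 10^19 × (2.98418 × 10^-12 − 3.09636 × 10^-13) = 8.64414 × 10^7 m²/s²;  vₚ = 9297.39 m/s ≈ 9.297 km/s

Final answer:
(a) specific energy ε = -5.004 MJ/kg
(b) orbital period T = 203.2 years
(c) velocity ratio vₚ/vₐ = 8.638
(d) velocity at periapsis vₚ = 9.297 km/s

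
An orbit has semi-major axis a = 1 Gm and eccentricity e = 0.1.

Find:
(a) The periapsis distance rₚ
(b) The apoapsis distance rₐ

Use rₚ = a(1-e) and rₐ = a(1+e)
a = 1 Gm = 1 × 10^9 m
e = 0.1:  1 − e = 0.9,  1 + e = 1.1
(a) rₚ = a(1 − e) = 1 × 10^9 m × 0.9 = 9 × 10^8 m ≈ 900 Mm
(b) rₐ = a(1 + e) = 1 × 10^9 m × 1.1 = 1.1 × 10^9 m ≈ 1.1 Gm

Final answer:
(a) rₚ = 900 Mm
(b) rₐ = 1.1 Gm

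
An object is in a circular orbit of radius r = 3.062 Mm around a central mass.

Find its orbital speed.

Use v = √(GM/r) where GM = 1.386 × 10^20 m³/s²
r = 3.062 Mm = 3.062 × 10^6 m
GM = 1.386 × 10^20 m³/s²
GM/r = (1.386 × 10^20) / (3.062 × 10^6) = 4.52645 × 10^13 m²/s²
v = √(GM/r) = 6.72789 × 10^6 m/s ≈ 6728 km/s

Final answer: 6728 km/s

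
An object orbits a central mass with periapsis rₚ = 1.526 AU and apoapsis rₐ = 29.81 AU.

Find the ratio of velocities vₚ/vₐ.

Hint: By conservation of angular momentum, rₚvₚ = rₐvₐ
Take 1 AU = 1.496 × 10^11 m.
rₚ = 1.526 AU = 2.2829 × 10^11 m
rₐ = 29.81 AU = 4.45958 × 10^12 m
rₚvₚ = rₐvₐ  ⇒  vₚ/vₐ = rₐ/rₚ
vₚ/vₐ = (4.45958 × 10^12) / (2.2829 × 10^11) = 19.5347

Final answer: vₚ/vₐ = 19.53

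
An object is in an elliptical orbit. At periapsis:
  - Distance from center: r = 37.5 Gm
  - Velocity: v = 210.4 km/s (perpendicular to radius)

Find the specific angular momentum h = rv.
r = 37.5 Gm = 3.75 × 10^10 m
v = 210.4 km/s = 210400 m/s
h = rv = 3.75 × 10^10 × 210400 = 7.89 × 10^15 m²/s ≈ 7.89 × 10^15 m²/s

Final answer: h = 7.89 × 10^15 m²/s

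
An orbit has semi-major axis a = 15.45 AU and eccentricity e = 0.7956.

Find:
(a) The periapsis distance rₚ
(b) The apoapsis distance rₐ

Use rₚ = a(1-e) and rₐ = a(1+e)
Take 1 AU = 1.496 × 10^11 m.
a = 15.45 AU = 2.31132 × 10^12 m
e = 0.7956:  1 − e = 0.2044,  1 + e = 1.7956
(a) rₚ = a(1 − e) = 2.31132 × 10^12 m × 0.2044 = 4.72434 × 10^11 m ≈ 3.158 AU
(b) rₐ = a(1 + e) = 2.31132 × 10^12 m × 1.7956 = 4.15021 × 10^12 m ≈ 27.74 AU

Final answer:
(a) rₚ = 3.158 AU
(b) rₐ = 27.74 AU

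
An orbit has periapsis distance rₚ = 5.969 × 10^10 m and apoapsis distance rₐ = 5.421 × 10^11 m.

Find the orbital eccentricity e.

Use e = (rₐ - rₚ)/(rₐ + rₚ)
rₚ = 5.969 × 10^10 m
rₐ = 5.421 × 10^11 m
rₐ − rₚ = 4.8241 × 10^11 m
rₐ + rₚ = 6.0179 × 10^11 m
e = (rₐ − rₚ)/(rₐ + rₚ) = 0.801625

Final answer: e = 0.8016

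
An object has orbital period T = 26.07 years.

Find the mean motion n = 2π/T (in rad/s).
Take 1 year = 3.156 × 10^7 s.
T = 26.07 years = 8.22769 × 10^8 s
n = 2π / (8.22769 × 10^8 s) = 7.63663 × 10^-9 rad/s ≈ 7.637 × 10^-9 rad/s

Final answer: n = 7.637 × 10^-9 rad/s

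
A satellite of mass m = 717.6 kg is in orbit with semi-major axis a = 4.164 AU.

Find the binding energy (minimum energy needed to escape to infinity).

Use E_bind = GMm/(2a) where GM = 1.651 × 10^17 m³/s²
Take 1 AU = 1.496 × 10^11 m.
a = 4.164 AU = 6.22934 × 10^11 m
GM = 1.651 × 10^17 m³/s²
m = 717.6 kg
GMm = 1.651 × 10^17 × 717.6 = 1.18476 × 10^20 m³·kg/s²
2a = 1.24587 × 10^12 m
E_bind = GMm/(2a) = 9.50949 × 10^7 J ≈ 95.09 MJ

Final answer: 95.09 MJ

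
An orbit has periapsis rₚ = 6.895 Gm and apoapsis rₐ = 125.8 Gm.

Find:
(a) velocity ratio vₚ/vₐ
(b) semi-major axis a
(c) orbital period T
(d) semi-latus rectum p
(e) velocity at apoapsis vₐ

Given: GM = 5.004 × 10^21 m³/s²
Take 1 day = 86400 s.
rₚ = 6.895 Gm = 6.895 × 10^9 m
rₐ = 125.8 Gm = 1.258 × 10^11 m
GM = 5.004 × 10^21 m³/s²
a = (rₚ + rₐ)/2 = 6.63475 × 10^10 m
e = (rₐ − rₚ)/(rₐ + rₚ) = (1.18905 × 10^11) / (1.32695 × 10^11) = 0.896077
(a) vₚ/vₐ = rₐ/rₚ (angular momentum) = (1.258 × 10^11) / (6.895 × 10^9) = 18.2451 ≈ 18.25
(b) a = 6.63475 × 10^10 m ≈ 66.35 Gm
(c) a³ = 2.92061 × 10^32 m³;  T = 2π √(a³/GM) = 2π × 241590 s = 1.51795 × 10^6 s ≈ 17.57 days
(d) 1 − e² = 0.197045;  p = a(1 − e²) = 6.63475 × 10^10 × 0.197045 = 1.30735 × 10^10 m ≈ 13.07 Gm
(e) vₐ² = GM (2/rₐ − 1/a) = 5.004 × 10^21 × (1.58983 × 10^-11 − 1.50722 × 10^-11) = 4.13377 × 10^9 m²/s²;  vₐ = 64294.4 m/s ≈ 64.29 km/s

Final answer:
(a) velocity ratio vₚ/vₐ = 18.25
(b) semi-major axis a = 66.35 Gm
(c) orbital period T = 17.57 days
(d) semi-latus rectum p = 13.07 Gm
(e) velocity at apoapsis vₐ = 64.29 km/s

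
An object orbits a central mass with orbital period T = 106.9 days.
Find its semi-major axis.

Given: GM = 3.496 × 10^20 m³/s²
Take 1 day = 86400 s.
T = 106.9 days = 9.23616 × 10^6 s
GM = 3.496 × 10^20 m³/s²
Kepler's third law: a³ = GM T² / (4π²)
T² = 8.53067 × 10^13 s²
a³ = (3.496 × 10^20) × (8.53067 × 10^13) / (4π²) = 7.55431 × 10^32 m³
a = (a³)^(1/3) = 9.10748 × 10^10 m ≈ 91.07 Gm

Final answer: 91.07 Gm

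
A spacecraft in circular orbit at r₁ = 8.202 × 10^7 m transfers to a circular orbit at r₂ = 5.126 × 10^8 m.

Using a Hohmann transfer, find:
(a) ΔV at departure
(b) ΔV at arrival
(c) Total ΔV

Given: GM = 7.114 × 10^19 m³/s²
r₁ = 8.202 × 10^7 m
r₂ = 5.126 × 10^8 m
GM = 7.114 × 10^19 m³/s²
Transfer ellipse: a_t = (r₁ + r₂)/2 = 2.9731 × 10^8 m
Circular speed at r₁: v₁ = √(GM/r₁) = 931316 m/s
Transfer speed at r₁ (periapsis): v₁ₜ = √(GM(2/r₁ − 1/a_t)) = 1.22287 × 10^6 m/s
(a) ΔV₁ = v₁ₜ − v₁ = 291558 m/s ≈ 291.6 km/s
Circular speed at r₂: v₂ = √(GM/r₂) = 372535 m/s
Transfer speed at r₂ (apoapsis): v₂ₜ = √(GM(2/r₂ − 1/a_t)) = 195669 m/s
(b) ΔV₂ = v₂ − v₂ₜ = 176866 m/s ≈ 176.9 km/s
(c) ΔV_total = ΔV₁ + ΔV₂ = 468424 m/s ≈ 468.4 km/s

Final answer:
(a) ΔV₁ = 291.6 km/s
(b) ΔV₂ = 176.9 km/s
(c) ΔV_total = 468.4 km/s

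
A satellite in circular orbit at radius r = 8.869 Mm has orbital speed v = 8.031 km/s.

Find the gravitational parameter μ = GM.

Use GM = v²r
r = 8.869 Mm = 8.869 × 10^6 m
v = 8.031 km/s = 8031 m/s
v² = 6.4497 × 10^7 m²/s²
GM = v²r = 6.4497 × 10^7 × 8.869 × 10^6 = 5.72024 × 10^14 m³/s²
GM ≈ 5.72 × 10^14 m³/s²

Final answer: GM = 5.72 × 10^14 m³/s²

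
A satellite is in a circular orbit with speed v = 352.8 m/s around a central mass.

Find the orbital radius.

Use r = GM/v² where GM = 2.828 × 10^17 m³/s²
v = 352.8 m/s
GM = 2.828 × 10^17 m³/s²
v² = 124468 m²/s²
r = GM/v² = (2.828 × 10^17) / 124468 = 2.27207 × 10^12 m ≈ 2.272 Tm

Final answer: 2.272 Tm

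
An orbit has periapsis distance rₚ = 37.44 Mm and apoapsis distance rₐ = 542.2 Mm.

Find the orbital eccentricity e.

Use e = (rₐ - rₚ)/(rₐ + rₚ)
rₚ = 37.44 Mm = 3.744 × 10^7 m
rₐ = 542.2 Mm = 5.422 × 10^8 m
rₐ − rₚ = 5.0476 × 10^8 m
rₐ + rₚ = 5.7964 × 10^8 m
e = (rₐ − rₚ)/(rₐ + rₚ) = 0.870816

Final answer: e = 0.8708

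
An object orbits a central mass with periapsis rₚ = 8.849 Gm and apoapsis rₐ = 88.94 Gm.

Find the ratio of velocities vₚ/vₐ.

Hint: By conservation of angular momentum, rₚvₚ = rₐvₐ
rₚ = 8.849 Gm = 8.849 × 10^9 m
rₐ = 88.94 Gm = 8.894 × 10^10 m
rₚvₚ = rₐvₐ  ⇒  vₚ/vₐ = rₐ/rₚ
vₚ/vₐ = (8.894 × 10^10) / (8.849 × 10^9) = 10.0509

Final answer: vₚ/vₐ = 10.05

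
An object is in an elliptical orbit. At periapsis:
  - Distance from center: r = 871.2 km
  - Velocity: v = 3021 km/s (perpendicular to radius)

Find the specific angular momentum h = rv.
r = 871.2 km = 871200 m
v = 3021 km/s = 3.021 × 10^6 m/s
h = rv = 871200 × 3.021 × 10^6 = 2.6319 × 10^12 m²/s ≈ 2.632 × 10^12 m²/s

Final answer: h = 2.632 × 10^12 m²/s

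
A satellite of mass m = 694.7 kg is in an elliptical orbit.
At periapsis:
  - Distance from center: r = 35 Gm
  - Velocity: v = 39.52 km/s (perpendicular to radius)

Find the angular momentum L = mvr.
r = 35 Gm = 3.5 × 10^10 m
v = 39.52 km/s = 39520 m/s
vr = 39520 × 3.5 × 10^10 = 1.3832 × 10^15 m²/s
L = m × vr = 694.7 × 1.3832 × 10^15 = 9.60909 × 10^17 kg·m²/s ≈ 9.609 × 10^17 kg·m²/s

Final answer: L = 9.609 × 10^17 kg·m²/s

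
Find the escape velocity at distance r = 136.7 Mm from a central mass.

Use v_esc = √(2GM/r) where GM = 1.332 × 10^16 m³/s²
r = 136.7 Mm = 1.367 × 10^8 m
GM = 1.332 × 10^16 m³/s²
2GM/r = 2 × (1.332 × 10^16) / (1.367 × 10^8) = 1.94879 × 10^8 m²/s²
v_esc = √(2GM/r) = 13959.9 m/s ≈ 13.96 km/s

Final answer: 13.96 km/s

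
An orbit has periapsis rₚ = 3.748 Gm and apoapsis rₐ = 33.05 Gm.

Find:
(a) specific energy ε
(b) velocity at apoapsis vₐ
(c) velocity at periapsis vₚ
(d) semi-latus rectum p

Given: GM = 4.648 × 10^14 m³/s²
rₚ = 3.748 Gm = 3.748 × 10^9 m
rₐ = 33.05 Gm = 3.305 × 10^10 m
GM = 4.648 × 10^14 m³/s²
a = (rₚ + rₐ)/2 = 1.8399 × 10^10 m
e = (rₐ − rₚ)/(rₐ + rₚ) = (2.9302 × 10^10) / (3.6798 × 10^10) = 0.796293
(a) 2a = 3.6798 × 10^10 m;  ε = −GM/(2a) = -12631.1 J/kg ≈ -12.63 kJ/kg
(b) vₐ² = GM (2/rₐ − 1/a) = 4.648 × 10^14 × (6.05144 × 10^-11 − 5.43508 × 10^-11) = 2864.84 m²/s²;  vₐ = 53.5242 m/s ≈ 53.52 m/s
(c) vₚ² = GM (2/rₚ − 1/a) = 4.648 × 10^14 × (5.33618 × 10^-10 − 5.43508 × 10^-11) = 222763 m²/s²;  vₚ = 471.978 m/s ≈ 472 m/s
(d) 1 − e² = 0.365917;  p = a(1 − e²) = 1.8399 × 10^10 × 0.365917 = 6.73251 × 10^9 m ≈ 6.733 Gm

Final answer:
(a) specific energy ε = -12.63 kJ/kg
(b) velocity at apoapsis vₐ = 53.52 m/s
(c) velocity at periapsis vₚ = 472 m/s
(d) semi-latus rectum p = 6.733 Gm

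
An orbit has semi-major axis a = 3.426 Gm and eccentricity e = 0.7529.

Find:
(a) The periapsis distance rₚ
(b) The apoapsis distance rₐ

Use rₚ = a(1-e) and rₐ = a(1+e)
a = 3.426 Gm = 3.426 × 10^9 m
e = 0.7529:  1 − e = 0.2471,  1 + e = 1.7529
(a) rₚ = a(1 − e) = 3.426 × 10^9 m × 0.2471 = 8.46565 × 10^8 m ≈ 846.6 Mm
(b) rₐ = a(1 + e) = 3.426 × 10^9 m × 1.7529 = 6.00544 × 10^9 m ≈ 6.005 Gm

Final answer:
(a) rₚ = 846.6 Mm
(b) rₐ = 6.005 Gm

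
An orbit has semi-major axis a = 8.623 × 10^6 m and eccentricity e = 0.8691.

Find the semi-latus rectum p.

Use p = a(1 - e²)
a = 8.623 × 10^6 m
e = 0.8691,  e² = 0.755335,  1 − e² = 0.244665
p = a(1 − e²) = 8.623 × 10^6 m × 0.244665 = 2.10975 × 10^6 m ≈ 2.11 × 10^6 m

Final answer: p = 2.11 × 10^6 m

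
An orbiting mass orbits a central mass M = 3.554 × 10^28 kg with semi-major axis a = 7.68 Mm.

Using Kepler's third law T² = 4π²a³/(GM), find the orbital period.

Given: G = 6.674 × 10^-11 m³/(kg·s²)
M = 3.554 × 10^28 kg
GM = G × M = 6.674 × 10^-11 × 3.554 × 10^28 = 2.37194 × 10^18 m³/s²
a = 7.68 Mm = 7.68 × 10^6 m
a³ = 4.52985 × 10^20 m³
T = 2π √(a³/GM) = 2π √((4.52985 × 10^20) / (2.37194 × 10^18)) = 2π × 13.8194 s
T = 86.83 s ≈ 1.447 minutes

Final answer: 1.447 minutes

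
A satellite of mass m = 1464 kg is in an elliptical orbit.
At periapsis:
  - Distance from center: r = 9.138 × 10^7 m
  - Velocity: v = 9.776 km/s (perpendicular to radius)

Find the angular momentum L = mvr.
r = 9.138 × 10^7 m
v = 9.776 km/s = 9776 m/s
vr = 9776 × 9.138 × 10^7 = 8.93331 × 10^11 m²/s
L = m × vr = 1464 × 8.93331 × 10^11 = 1.30784 × 10^15 kg·m²/s ≈ 1.308 × 10^15 kg·m²/s

Final answer: L = 1.308 × 10^15 kg·m²/s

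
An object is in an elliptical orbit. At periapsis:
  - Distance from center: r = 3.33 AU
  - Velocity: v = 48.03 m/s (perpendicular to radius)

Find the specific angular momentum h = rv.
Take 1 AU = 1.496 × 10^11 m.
r = 3.33 AU = 4.98168 × 10^11 m
v = 48.03 m/s
h = rv = 4.98168 × 10^11 × 48.03 = 2.3927 × 10^13 m²/s ≈ 2.393 × 10^13 m²/s

Final answer: h = 2.393 × 10^13 m²/s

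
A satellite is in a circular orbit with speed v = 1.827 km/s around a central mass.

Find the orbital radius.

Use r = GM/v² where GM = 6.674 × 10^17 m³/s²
v = 1.827 km/s = 1827 m/s
GM = 6.674 × 10^17 m³/s²
v² = 3.33793 × 10^6 m²/s²
r = GM/v² = (6.674 × 10^17) / (3.33793 × 10^6) = 1.99944 × 10^11 m ≈ 199.9 Gm

Final answer: 199.9 Gm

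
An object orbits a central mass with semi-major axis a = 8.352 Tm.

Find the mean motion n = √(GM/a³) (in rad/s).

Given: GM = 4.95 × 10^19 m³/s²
a = 8.352 Tm = 8.352 × 10^12 m
GM = 4.95 × 10^19 m³/s²
a³ = 5.82601 × 10^38 m³
GM/a³ = (4.95 × 10^19) / (5.82601 × 10^38) = 8.49638 × 10^-20 s⁻²
n = √(GM/a³) = 2.91485 × 10^-10 rad/s ≈ 2.915 × 10^-10 rad/s

Final answer: n = 2.915 × 10^-10 rad/s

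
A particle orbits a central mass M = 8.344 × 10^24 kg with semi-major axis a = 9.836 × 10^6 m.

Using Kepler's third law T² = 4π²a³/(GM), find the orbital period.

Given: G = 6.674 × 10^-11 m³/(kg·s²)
M = 8.344 × 10^24 kg
GM = G × M = 6.674 × 10^-11 × 8.344 × 10^24 = 5.56879 × 10^14 m³/s²
a = 9.836 × 10^6 m
a³ = 9.51602 × 10^20 m³
T = 2π √(a³/GM) = 2π √((9.51602 × 10^20) / (5.56879 × 10^14)) = 2π × 1307.22 s
T = 8213.48 s ≈ 2.282 hours

Final answer: 2.282 hours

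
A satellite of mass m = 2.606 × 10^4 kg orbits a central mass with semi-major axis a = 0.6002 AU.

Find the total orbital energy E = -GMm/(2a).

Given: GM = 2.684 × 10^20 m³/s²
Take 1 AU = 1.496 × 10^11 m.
a = 0.6002 AU = 8.97899 × 10^10 m
GM = 2.684 × 10^20 m³/s²
2a = 1.7958 × 10^11 m
GMm = 2.684 × 10^20 × 26060 = 6.9945 × 10^24 m³·kg/s²
E = −GMm/(2a) = -3.89493 × 10^13 J ≈ -38.95 TJ

Final answer: -38.95 TJ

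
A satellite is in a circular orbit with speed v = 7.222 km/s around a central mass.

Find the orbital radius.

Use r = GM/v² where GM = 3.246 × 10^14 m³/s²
v = 7.222 km/s = 7222 m/s
GM = 3.246 × 10^14 m³/s²
v² = 5.21573 × 10^7 m²/s²
r = GM/v² = (3.246 × 10^14) / (5.21573 × 10^7) = 6.22348 × 10^6 m ≈ 6.223 × 10^6 m

Final answer: 6.223 × 10^6 m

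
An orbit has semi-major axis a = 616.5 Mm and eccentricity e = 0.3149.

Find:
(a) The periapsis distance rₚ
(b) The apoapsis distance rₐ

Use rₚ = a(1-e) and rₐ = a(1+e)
a = 616.5 Mm = 6.165 × 10^8 m
e = 0.3149:  1 − e = 0.6851,  1 + e = 1.3149
(a) rₚ = a(1 − e) = 6.165 × 10^8 m × 0.6851 = 4.22364 × 10^8 m ≈ 422.4 Mm
(b) rₐ = a(1 + e) = 6.165 × 10^8 m × 1.3149 = 8.10636 × 10^8 m ≈ 810.6 Mm

Final answer:
(a) rₚ = 422.4 Mm
(b) rₐ = 810.6 Mm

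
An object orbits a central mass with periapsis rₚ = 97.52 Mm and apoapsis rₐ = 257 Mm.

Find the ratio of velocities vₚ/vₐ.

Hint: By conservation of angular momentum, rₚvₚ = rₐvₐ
rₚ = 97.52 Mm = 9.752 × 10^7 m
rₐ = 257 Mm = 2.57 × 10^8 m
rₚvₚ = rₐvₐ  ⇒  vₚ/vₐ = rₐ/rₚ
vₚ/vₐ = (2.57 × 10^8) / (9.752 × 10^7) = 2.63536

Final answer: vₚ/vₐ = 2.635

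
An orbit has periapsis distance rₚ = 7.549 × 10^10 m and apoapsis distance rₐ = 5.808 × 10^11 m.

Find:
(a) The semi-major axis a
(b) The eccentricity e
rₚ = 7.549 × 10^10 m
rₐ = 5.808 × 10^11 m
(a) a = (rₚ + rₐ)/2 = 3.28145 × 10^11 m ≈ 3.281 × 10^11 m
(b) e = (rₐ − rₚ)/(rₐ + rₚ) = (5.0531 × 10^11) / (6.5629 × 10^11) = 0.769949

Final answer:
(a) a = 3.281 × 10^11 m
(b) e = 0.7699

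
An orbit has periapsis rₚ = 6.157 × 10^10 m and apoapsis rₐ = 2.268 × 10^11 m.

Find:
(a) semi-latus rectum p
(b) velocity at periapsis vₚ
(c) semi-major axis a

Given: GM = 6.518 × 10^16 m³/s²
rₚ = 6.157 × 10^10 m
rₐ = 2.268 × 10^11 m
GM = 6.518 × 10^16 m³/s²
a = (rₚ + rₐ)/2 = 1.44185 × 10^11 m
e = (rₐ − rₚ)/(rₐ + rₚ) = (1.6523 × 10^11) / (2.8837 × 10^11) = 0.572979
(a) 1 − e² = 0.671695;  p = a(1 − e²) = 1.44185 × 10^11 × 0.671695 = 9.68483 × 10^10 m ≈ 9.685 × 10^10 m
(b) vₚ² = GM (2/rₚ − 1/a) = 6.518 × 10^16 × (3.24834 × 10^-11 − 6.93553 × 10^-12) = 1.66521 × 10^6 m²/s²;  vₚ = 1290.43 m/s ≈ 1.29 km/s
(c) a = 1.44185 × 10^11 m ≈ 1.442 × 10^11 m

Final answer:
(a) semi-latus rectum p = 9.685 × 10^10 m
(b) velocity at periapsis vₚ = 1.29 km/s
(c) semi-major axis a = 1.442 × 10^11 m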